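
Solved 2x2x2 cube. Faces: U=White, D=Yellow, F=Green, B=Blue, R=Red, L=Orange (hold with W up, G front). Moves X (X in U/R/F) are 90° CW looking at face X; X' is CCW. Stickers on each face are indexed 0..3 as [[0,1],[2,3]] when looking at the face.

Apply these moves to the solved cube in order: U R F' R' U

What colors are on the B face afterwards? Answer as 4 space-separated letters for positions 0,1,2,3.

Answer: G G O B

Derivation:
After move 1 (U): U=WWWW F=RRGG R=BBRR B=OOBB L=GGOO
After move 2 (R): R=RBRB U=WRWG F=RYGY D=YBYO B=WOWB
After move 3 (F'): F=YYRG U=WRRR R=BBYB D=GOYO L=GGOW
After move 4 (R'): R=BBBY U=WWRW F=YRRR D=GYYG B=OOOB
After move 5 (U): U=RWWW F=BBRR R=OOBY B=GGOB L=YROW
Query: B face = GGOB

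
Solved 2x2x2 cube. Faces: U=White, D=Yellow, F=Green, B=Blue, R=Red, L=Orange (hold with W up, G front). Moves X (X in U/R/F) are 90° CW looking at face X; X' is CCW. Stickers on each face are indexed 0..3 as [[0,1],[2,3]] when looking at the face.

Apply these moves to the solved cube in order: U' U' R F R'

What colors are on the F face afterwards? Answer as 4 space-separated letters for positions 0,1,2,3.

Answer: G B Y R

Derivation:
After move 1 (U'): U=WWWW F=OOGG R=GGRR B=RRBB L=BBOO
After move 2 (U'): U=WWWW F=BBGG R=OORR B=GGBB L=RROO
After move 3 (R): R=RORO U=WBWG F=BYGY D=YBYG B=WGWB
After move 4 (F): F=GBYY U=WBOR R=WOGO D=RRYG L=RYOB
After move 5 (R'): R=OOWG U=WWOW F=GBYR D=RBYY B=GGRB
Query: F face = GBYR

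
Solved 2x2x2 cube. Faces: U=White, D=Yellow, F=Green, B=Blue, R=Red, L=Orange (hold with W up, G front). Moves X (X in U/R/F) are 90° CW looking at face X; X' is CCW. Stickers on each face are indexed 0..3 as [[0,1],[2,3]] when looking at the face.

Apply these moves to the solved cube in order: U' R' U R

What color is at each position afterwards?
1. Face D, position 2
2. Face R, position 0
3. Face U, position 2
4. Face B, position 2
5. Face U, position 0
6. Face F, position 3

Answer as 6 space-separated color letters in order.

Answer: Y G R W W G

Derivation:
After move 1 (U'): U=WWWW F=OOGG R=GGRR B=RRBB L=BBOO
After move 2 (R'): R=GRGR U=WBWR F=OWGW D=YOYG B=YRYB
After move 3 (U): U=WWRB F=GRGW R=YRGR B=BBYB L=OWOO
After move 4 (R): R=GYRR U=WRRW F=GOGG D=YYYB B=BBWB
Query 1: D[2] = Y
Query 2: R[0] = G
Query 3: U[2] = R
Query 4: B[2] = W
Query 5: U[0] = W
Query 6: F[3] = G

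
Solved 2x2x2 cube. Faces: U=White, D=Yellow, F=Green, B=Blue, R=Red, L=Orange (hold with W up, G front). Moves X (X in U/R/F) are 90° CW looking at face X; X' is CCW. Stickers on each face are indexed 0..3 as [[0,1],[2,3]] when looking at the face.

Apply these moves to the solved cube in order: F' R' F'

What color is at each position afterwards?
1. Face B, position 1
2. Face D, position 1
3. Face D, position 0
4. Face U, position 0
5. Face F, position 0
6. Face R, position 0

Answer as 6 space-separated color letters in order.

Answer: B W W W W G

Derivation:
After move 1 (F'): F=GGGG U=WWRR R=YRYR D=OOYY L=OWOW
After move 2 (R'): R=RRYY U=WBRB F=GWGR D=OGYG B=YBOB
After move 3 (F'): F=WRGG U=WBRY R=GROY D=WWYG L=OBOR
Query 1: B[1] = B
Query 2: D[1] = W
Query 3: D[0] = W
Query 4: U[0] = W
Query 5: F[0] = W
Query 6: R[0] = G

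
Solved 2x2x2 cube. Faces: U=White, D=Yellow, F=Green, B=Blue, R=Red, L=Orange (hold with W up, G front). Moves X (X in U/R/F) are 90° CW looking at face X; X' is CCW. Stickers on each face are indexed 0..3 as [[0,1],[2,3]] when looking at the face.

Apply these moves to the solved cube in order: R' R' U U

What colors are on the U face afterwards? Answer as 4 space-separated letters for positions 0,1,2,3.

Answer: Y W Y W

Derivation:
After move 1 (R'): R=RRRR U=WBWB F=GWGW D=YGYG B=YBYB
After move 2 (R'): R=RRRR U=WYWY F=GBGB D=YWYW B=GBGB
After move 3 (U): U=WWYY F=RRGB R=GBRR B=OOGB L=GBOO
After move 4 (U): U=YWYW F=GBGB R=OORR B=GBGB L=RROO
Query: U face = YWYW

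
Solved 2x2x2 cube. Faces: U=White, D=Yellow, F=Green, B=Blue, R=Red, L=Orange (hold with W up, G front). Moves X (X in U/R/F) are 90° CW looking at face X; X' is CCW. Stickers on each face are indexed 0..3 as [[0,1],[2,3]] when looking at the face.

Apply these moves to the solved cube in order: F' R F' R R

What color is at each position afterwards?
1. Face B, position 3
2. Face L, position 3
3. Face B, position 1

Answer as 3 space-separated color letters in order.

After move 1 (F'): F=GGGG U=WWRR R=YRYR D=OOYY L=OWOW
After move 2 (R): R=YYRR U=WGRG F=GOGY D=OBYB B=RBWB
After move 3 (F'): F=OYGG U=WGYR R=BYOR D=WWYB L=OGOR
After move 4 (R): R=OBRY U=WYYG F=OWGB D=WWYR B=RBGB
After move 5 (R): R=ROYB U=WWYB F=OWGR D=WGYR B=GBYB
Query 1: B[3] = B
Query 2: L[3] = R
Query 3: B[1] = B

Answer: B R B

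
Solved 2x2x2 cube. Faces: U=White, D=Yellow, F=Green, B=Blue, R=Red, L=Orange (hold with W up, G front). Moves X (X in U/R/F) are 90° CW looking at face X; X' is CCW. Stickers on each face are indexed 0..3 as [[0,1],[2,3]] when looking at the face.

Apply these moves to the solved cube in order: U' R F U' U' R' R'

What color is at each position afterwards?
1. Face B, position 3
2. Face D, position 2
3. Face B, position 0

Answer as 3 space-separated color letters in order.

After move 1 (U'): U=WWWW F=OOGG R=GGRR B=RRBB L=BBOO
After move 2 (R): R=RGRG U=WOWG F=OYGY D=YBYR B=WRWB
After move 3 (F): F=GOYY U=WOOB R=WGGG D=RRYR L=BYOB
After move 4 (U'): U=OBWO F=BYYY R=GOGG B=WGWB L=WROB
After move 5 (U'): U=BOOW F=WRYY R=BYGG B=GOWB L=WGOB
After move 6 (R'): R=YGBG U=BWOG F=WOYW D=RRYY B=RORB
After move 7 (R'): R=GGYB U=BROR F=WWYG D=ROYW B=YORB
Query 1: B[3] = B
Query 2: D[2] = Y
Query 3: B[0] = Y

Answer: B Y Y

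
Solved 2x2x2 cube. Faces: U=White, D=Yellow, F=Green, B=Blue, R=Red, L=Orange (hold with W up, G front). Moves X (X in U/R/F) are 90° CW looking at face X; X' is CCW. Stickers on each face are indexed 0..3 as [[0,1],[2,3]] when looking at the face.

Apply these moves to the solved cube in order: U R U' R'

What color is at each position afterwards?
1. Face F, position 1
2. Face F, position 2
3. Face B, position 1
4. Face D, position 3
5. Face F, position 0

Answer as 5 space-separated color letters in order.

Answer: G G B Y G

Derivation:
After move 1 (U): U=WWWW F=RRGG R=BBRR B=OOBB L=GGOO
After move 2 (R): R=RBRB U=WRWG F=RYGY D=YBYO B=WOWB
After move 3 (U'): U=RGWW F=GGGY R=RYRB B=RBWB L=WOOO
After move 4 (R'): R=YBRR U=RWWR F=GGGW D=YGYY B=OBBB
Query 1: F[1] = G
Query 2: F[2] = G
Query 3: B[1] = B
Query 4: D[3] = Y
Query 5: F[0] = G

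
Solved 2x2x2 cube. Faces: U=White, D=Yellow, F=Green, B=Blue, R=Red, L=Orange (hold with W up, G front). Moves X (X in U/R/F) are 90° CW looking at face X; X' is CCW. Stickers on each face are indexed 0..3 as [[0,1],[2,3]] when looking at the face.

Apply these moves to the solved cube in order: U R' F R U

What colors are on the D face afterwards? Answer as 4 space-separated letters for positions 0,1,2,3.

After move 1 (U): U=WWWW F=RRGG R=BBRR B=OOBB L=GGOO
After move 2 (R'): R=BRBR U=WBWO F=RWGW D=YRYG B=YOYB
After move 3 (F): F=GRWW U=WBOG R=WROR D=BBYG L=GYOR
After move 4 (R): R=OWRR U=WROW F=GBWG D=BYYY B=GOBB
After move 5 (U): U=OWWR F=OWWG R=GORR B=GYBB L=GBOR
Query: D face = BYYY

Answer: B Y Y Y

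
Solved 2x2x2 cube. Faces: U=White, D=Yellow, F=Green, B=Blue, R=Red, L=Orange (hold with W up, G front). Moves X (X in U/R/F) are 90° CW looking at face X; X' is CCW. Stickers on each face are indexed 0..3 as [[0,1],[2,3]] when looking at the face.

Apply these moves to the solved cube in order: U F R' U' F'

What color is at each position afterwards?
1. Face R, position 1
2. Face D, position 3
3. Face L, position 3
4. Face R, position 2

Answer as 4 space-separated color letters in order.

After move 1 (U): U=WWWW F=RRGG R=BBRR B=OOBB L=GGOO
After move 2 (F): F=GRGR U=WWOG R=WBWR D=RBYY L=GYOY
After move 3 (R'): R=BRWW U=WBOO F=GWGG D=RRYR B=YOBB
After move 4 (U'): U=BOWO F=GYGG R=GWWW B=BRBB L=YOOY
After move 5 (F'): F=YGGG U=BOGW R=RWRW D=OYYR L=YOOW
Query 1: R[1] = W
Query 2: D[3] = R
Query 3: L[3] = W
Query 4: R[2] = R

Answer: W R W R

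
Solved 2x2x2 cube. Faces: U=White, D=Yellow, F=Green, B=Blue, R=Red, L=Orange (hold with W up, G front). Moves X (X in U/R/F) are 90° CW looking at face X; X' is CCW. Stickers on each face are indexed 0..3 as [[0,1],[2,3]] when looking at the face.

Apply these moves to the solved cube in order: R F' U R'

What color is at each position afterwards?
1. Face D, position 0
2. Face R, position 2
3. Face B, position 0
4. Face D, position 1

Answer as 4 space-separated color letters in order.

After move 1 (R): R=RRRR U=WGWG F=GYGY D=YBYB B=WBWB
After move 2 (F'): F=YYGG U=WGRR R=BRYR D=OOYB L=OGOW
After move 3 (U): U=RWRG F=BRGG R=WBYR B=OGWB L=YYOW
After move 4 (R'): R=BRWY U=RWRO F=BWGG D=ORYG B=BGOB
Query 1: D[0] = O
Query 2: R[2] = W
Query 3: B[0] = B
Query 4: D[1] = R

Answer: O W B R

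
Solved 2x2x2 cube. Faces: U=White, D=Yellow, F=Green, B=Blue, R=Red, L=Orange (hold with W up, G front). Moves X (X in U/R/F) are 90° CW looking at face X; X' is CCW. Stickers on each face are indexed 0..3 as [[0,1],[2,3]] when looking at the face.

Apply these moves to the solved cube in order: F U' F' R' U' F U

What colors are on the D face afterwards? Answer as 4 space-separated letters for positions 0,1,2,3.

Answer: R Y Y G

Derivation:
After move 1 (F): F=GGGG U=WWOO R=WRWR D=RRYY L=OYOY
After move 2 (U'): U=WOWO F=OYGG R=GGWR B=WRBB L=BBOY
After move 3 (F'): F=YGOG U=WOGW R=RGRR D=BYYY L=BOOW
After move 4 (R'): R=GRRR U=WBGW F=YOOW D=BGYG B=YRYB
After move 5 (U'): U=BWWG F=BOOW R=YORR B=GRYB L=YROW
After move 6 (F): F=OBWO U=BWWR R=WOGR D=RYYG L=YBOG
After move 7 (U): U=WBRW F=WOWO R=GRGR B=YBYB L=OBOG
Query: D face = RYYG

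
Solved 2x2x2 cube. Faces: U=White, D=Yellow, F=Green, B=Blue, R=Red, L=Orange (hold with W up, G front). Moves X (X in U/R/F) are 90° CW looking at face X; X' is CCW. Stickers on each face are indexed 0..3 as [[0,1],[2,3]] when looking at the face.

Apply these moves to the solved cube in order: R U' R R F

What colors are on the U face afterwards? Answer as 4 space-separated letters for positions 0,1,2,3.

Answer: G B O B

Derivation:
After move 1 (R): R=RRRR U=WGWG F=GYGY D=YBYB B=WBWB
After move 2 (U'): U=GGWW F=OOGY R=GYRR B=RRWB L=WBOO
After move 3 (R): R=RGRY U=GOWY F=OBGB D=YWYR B=WRGB
After move 4 (R): R=RRYG U=GBWB F=OWGR D=YGYW B=YROB
After move 5 (F): F=GORW U=GBOB R=WRBG D=YRYW L=WYOG
Query: U face = GBOB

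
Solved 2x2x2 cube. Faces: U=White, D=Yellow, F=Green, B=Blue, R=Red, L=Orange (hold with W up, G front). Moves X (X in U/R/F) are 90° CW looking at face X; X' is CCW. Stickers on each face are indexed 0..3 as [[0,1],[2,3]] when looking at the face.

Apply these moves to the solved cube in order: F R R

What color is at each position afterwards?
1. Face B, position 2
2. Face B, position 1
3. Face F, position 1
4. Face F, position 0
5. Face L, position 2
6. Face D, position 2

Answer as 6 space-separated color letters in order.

After move 1 (F): F=GGGG U=WWOO R=WRWR D=RRYY L=OYOY
After move 2 (R): R=WWRR U=WGOG F=GRGY D=RBYB B=OBWB
After move 3 (R): R=RWRW U=WROY F=GBGB D=RWYO B=GBGB
Query 1: B[2] = G
Query 2: B[1] = B
Query 3: F[1] = B
Query 4: F[0] = G
Query 5: L[2] = O
Query 6: D[2] = Y

Answer: G B B G O Y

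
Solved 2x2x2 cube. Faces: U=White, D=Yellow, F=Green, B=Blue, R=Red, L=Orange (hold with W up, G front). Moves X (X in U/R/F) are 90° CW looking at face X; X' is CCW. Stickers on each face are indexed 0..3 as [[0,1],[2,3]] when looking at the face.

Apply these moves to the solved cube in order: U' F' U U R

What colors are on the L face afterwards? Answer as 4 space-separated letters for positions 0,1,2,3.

Answer: Y G O W

Derivation:
After move 1 (U'): U=WWWW F=OOGG R=GGRR B=RRBB L=BBOO
After move 2 (F'): F=OGOG U=WWGR R=YGYR D=BOYY L=BWOW
After move 3 (U): U=GWRW F=YGOG R=RRYR B=BWBB L=OGOW
After move 4 (U): U=RGWW F=RROG R=BWYR B=OGBB L=YGOW
After move 5 (R): R=YBRW U=RRWG F=ROOY D=BBYO B=WGGB
Query: L face = YGOW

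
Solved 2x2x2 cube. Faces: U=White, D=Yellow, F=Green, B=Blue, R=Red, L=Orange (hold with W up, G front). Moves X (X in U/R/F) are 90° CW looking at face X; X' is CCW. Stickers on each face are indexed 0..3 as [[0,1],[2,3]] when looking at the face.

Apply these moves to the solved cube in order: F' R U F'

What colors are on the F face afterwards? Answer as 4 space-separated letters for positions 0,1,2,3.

Answer: Y Y Y G

Derivation:
After move 1 (F'): F=GGGG U=WWRR R=YRYR D=OOYY L=OWOW
After move 2 (R): R=YYRR U=WGRG F=GOGY D=OBYB B=RBWB
After move 3 (U): U=RWGG F=YYGY R=RBRR B=OWWB L=GOOW
After move 4 (F'): F=YYYG U=RWRR R=BBOR D=OWYB L=GGOG
Query: F face = YYYG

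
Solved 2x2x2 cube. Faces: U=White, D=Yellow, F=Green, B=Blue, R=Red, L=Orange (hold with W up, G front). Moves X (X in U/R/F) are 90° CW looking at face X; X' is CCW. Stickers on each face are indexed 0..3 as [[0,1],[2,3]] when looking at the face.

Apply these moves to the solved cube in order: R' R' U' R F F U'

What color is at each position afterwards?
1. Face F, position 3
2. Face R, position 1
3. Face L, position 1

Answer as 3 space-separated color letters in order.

After move 1 (R'): R=RRRR U=WBWB F=GWGW D=YGYG B=YBYB
After move 2 (R'): R=RRRR U=WYWY F=GBGB D=YWYW B=GBGB
After move 3 (U'): U=YYWW F=OOGB R=GBRR B=RRGB L=GBOO
After move 4 (R): R=RGRB U=YOWB F=OWGW D=YGYR B=WRYB
After move 5 (F): F=GOWW U=YOOB R=WGBB D=RRYR L=GYOG
After move 6 (F): F=WGWO U=YOGY R=OGBB D=BWYR L=GROR
After move 7 (U'): U=OYYG F=GRWO R=WGBB B=OGYB L=WROR
Query 1: F[3] = O
Query 2: R[1] = G
Query 3: L[1] = R

Answer: O G R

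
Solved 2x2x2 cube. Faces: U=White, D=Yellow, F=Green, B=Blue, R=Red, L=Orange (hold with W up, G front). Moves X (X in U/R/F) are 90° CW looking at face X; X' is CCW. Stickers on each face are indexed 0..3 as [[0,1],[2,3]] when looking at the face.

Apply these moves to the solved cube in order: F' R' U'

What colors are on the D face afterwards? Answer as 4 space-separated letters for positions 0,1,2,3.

Answer: O G Y G

Derivation:
After move 1 (F'): F=GGGG U=WWRR R=YRYR D=OOYY L=OWOW
After move 2 (R'): R=RRYY U=WBRB F=GWGR D=OGYG B=YBOB
After move 3 (U'): U=BBWR F=OWGR R=GWYY B=RROB L=YBOW
Query: D face = OGYG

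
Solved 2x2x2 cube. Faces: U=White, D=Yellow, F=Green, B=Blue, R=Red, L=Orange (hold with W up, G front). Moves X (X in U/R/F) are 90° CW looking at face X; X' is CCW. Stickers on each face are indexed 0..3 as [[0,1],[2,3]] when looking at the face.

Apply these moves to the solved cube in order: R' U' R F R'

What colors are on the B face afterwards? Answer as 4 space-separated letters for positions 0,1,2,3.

Answer: R R R B

Derivation:
After move 1 (R'): R=RRRR U=WBWB F=GWGW D=YGYG B=YBYB
After move 2 (U'): U=BBWW F=OOGW R=GWRR B=RRYB L=YBOO
After move 3 (R): R=RGRW U=BOWW F=OGGG D=YYYR B=WRBB
After move 4 (F): F=GOGG U=BOOB R=WGWW D=RRYR L=YYOY
After move 5 (R'): R=GWWW U=BBOW F=GOGB D=ROYG B=RRRB
Query: B face = RRRB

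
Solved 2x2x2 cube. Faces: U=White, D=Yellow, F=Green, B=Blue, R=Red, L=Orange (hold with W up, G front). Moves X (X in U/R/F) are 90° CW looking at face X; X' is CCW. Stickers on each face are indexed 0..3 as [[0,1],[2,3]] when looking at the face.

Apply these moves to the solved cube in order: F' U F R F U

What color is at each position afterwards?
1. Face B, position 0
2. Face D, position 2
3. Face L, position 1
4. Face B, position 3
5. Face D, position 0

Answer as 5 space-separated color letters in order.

Answer: G Y G B R

Derivation:
After move 1 (F'): F=GGGG U=WWRR R=YRYR D=OOYY L=OWOW
After move 2 (U): U=RWRW F=YRGG R=BBYR B=OWBB L=GGOW
After move 3 (F): F=GYGR U=RWWG R=RBWR D=YBYY L=GOOO
After move 4 (R): R=WRRB U=RYWR F=GBGY D=YBYO B=GWWB
After move 5 (F): F=GGYB U=RYOO R=WRRB D=RWYO L=GYOB
After move 6 (U): U=OROY F=WRYB R=GWRB B=GYWB L=GGOB
Query 1: B[0] = G
Query 2: D[2] = Y
Query 3: L[1] = G
Query 4: B[3] = B
Query 5: D[0] = R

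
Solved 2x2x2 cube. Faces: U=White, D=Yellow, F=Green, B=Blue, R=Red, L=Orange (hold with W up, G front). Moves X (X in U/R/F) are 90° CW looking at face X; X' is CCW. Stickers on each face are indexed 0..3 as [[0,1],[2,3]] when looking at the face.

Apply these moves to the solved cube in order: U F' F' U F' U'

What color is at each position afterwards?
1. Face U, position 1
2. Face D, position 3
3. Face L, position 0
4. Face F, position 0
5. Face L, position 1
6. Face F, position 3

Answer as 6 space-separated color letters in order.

Answer: G Y G G R R

Derivation:
After move 1 (U): U=WWWW F=RRGG R=BBRR B=OOBB L=GGOO
After move 2 (F'): F=RGRG U=WWBR R=YBYR D=GOYY L=GWOW
After move 3 (F'): F=GGRR U=WWYY R=OBGR D=WWYY L=GROB
After move 4 (U): U=YWYW F=OBRR R=OOGR B=GRBB L=GGOB
After move 5 (F'): F=BROR U=YWOG R=WOWR D=GBYY L=GWOY
After move 6 (U'): U=WGYO F=GWOR R=BRWR B=WOBB L=GROY
Query 1: U[1] = G
Query 2: D[3] = Y
Query 3: L[0] = G
Query 4: F[0] = G
Query 5: L[1] = R
Query 6: F[3] = R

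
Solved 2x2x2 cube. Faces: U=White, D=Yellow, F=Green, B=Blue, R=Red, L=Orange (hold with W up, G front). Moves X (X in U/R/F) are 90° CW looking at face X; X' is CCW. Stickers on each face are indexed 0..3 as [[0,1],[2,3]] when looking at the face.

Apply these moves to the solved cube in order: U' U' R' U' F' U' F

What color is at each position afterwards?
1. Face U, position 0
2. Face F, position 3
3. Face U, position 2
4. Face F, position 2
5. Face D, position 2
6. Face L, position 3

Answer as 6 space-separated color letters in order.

Answer: G W W G Y O

Derivation:
After move 1 (U'): U=WWWW F=OOGG R=GGRR B=RRBB L=BBOO
After move 2 (U'): U=WWWW F=BBGG R=OORR B=GGBB L=RROO
After move 3 (R'): R=OROR U=WBWG F=BWGW D=YBYG B=YGYB
After move 4 (U'): U=BGWW F=RRGW R=BWOR B=ORYB L=YGOO
After move 5 (F'): F=RWRG U=BGBO R=BWYR D=GOYG L=YWOW
After move 6 (U'): U=GOBB F=YWRG R=RWYR B=BWYB L=OROW
After move 7 (F): F=RYGW U=GOWR R=BWBR D=YRYG L=OGOO
Query 1: U[0] = G
Query 2: F[3] = W
Query 3: U[2] = W
Query 4: F[2] = G
Query 5: D[2] = Y
Query 6: L[3] = O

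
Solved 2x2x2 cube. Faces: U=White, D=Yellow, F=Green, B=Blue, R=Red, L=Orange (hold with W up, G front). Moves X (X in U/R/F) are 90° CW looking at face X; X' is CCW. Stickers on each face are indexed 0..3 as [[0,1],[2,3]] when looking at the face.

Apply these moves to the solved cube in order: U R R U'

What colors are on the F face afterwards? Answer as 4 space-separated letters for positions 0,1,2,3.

After move 1 (U): U=WWWW F=RRGG R=BBRR B=OOBB L=GGOO
After move 2 (R): R=RBRB U=WRWG F=RYGY D=YBYO B=WOWB
After move 3 (R): R=RRBB U=WYWY F=RBGO D=YWYW B=GORB
After move 4 (U'): U=YYWW F=GGGO R=RBBB B=RRRB L=GOOO
Query: F face = GGGO

Answer: G G G O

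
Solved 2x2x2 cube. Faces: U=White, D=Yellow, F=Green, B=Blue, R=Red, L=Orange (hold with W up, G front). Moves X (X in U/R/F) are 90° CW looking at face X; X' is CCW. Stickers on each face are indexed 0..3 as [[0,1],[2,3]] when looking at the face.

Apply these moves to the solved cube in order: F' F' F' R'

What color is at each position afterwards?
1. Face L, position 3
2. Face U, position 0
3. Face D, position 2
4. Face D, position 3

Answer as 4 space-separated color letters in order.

Answer: Y W Y G

Derivation:
After move 1 (F'): F=GGGG U=WWRR R=YRYR D=OOYY L=OWOW
After move 2 (F'): F=GGGG U=WWYY R=OROR D=WWYY L=OROR
After move 3 (F'): F=GGGG U=WWOO R=WRWR D=RRYY L=OYOY
After move 4 (R'): R=RRWW U=WBOB F=GWGO D=RGYG B=YBRB
Query 1: L[3] = Y
Query 2: U[0] = W
Query 3: D[2] = Y
Query 4: D[3] = G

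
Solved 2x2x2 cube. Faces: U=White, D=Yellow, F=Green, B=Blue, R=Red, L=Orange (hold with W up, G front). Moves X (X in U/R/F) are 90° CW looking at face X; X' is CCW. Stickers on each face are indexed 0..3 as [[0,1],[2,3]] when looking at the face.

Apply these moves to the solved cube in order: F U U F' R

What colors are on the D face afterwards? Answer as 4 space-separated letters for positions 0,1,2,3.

Answer: R B Y G

Derivation:
After move 1 (F): F=GGGG U=WWOO R=WRWR D=RRYY L=OYOY
After move 2 (U): U=OWOW F=WRGG R=BBWR B=OYBB L=GGOY
After move 3 (U): U=OOWW F=BBGG R=OYWR B=GGBB L=WROY
After move 4 (F'): F=BGBG U=OOOW R=RYRR D=RYYY L=WWOW
After move 5 (R): R=RRRY U=OGOG F=BYBY D=RBYG B=WGOB
Query: D face = RBYG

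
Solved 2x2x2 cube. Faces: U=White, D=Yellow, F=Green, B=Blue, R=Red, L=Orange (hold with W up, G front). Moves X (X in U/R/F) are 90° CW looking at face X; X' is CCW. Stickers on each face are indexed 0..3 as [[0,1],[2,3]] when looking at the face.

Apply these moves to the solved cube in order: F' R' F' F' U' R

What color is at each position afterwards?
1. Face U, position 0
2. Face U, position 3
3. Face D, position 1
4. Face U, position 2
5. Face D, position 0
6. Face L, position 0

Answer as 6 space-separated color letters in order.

After move 1 (F'): F=GGGG U=WWRR R=YRYR D=OOYY L=OWOW
After move 2 (R'): R=RRYY U=WBRB F=GWGR D=OGYG B=YBOB
After move 3 (F'): F=WRGG U=WBRY R=GROY D=WWYG L=OBOR
After move 4 (F'): F=RGWG U=WBGO R=WRWY D=BRYG L=OYOR
After move 5 (U'): U=BOWG F=OYWG R=RGWY B=WROB L=YBOR
After move 6 (R): R=WRYG U=BYWG F=ORWG D=BOYW B=GROB
Query 1: U[0] = B
Query 2: U[3] = G
Query 3: D[1] = O
Query 4: U[2] = W
Query 5: D[0] = B
Query 6: L[0] = Y

Answer: B G O W B Y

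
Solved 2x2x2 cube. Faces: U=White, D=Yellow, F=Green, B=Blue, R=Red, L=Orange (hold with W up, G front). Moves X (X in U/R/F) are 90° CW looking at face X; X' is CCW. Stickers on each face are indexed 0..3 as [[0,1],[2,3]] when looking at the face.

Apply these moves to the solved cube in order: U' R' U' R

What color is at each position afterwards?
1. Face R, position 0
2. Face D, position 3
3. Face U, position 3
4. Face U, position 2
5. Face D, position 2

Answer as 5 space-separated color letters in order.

Answer: G G W W Y

Derivation:
After move 1 (U'): U=WWWW F=OOGG R=GGRR B=RRBB L=BBOO
After move 2 (R'): R=GRGR U=WBWR F=OWGW D=YOYG B=YRYB
After move 3 (U'): U=BRWW F=BBGW R=OWGR B=GRYB L=YROO
After move 4 (R): R=GORW U=BBWW F=BOGG D=YYYG B=WRRB
Query 1: R[0] = G
Query 2: D[3] = G
Query 3: U[3] = W
Query 4: U[2] = W
Query 5: D[2] = Y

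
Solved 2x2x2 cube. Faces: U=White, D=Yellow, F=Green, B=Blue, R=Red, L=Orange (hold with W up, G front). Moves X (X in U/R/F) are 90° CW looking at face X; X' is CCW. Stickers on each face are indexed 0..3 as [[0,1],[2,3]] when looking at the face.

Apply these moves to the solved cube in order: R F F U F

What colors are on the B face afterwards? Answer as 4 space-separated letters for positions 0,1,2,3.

After move 1 (R): R=RRRR U=WGWG F=GYGY D=YBYB B=WBWB
After move 2 (F): F=GGYY U=WGOO R=WRGR D=RRYB L=OYOB
After move 3 (F): F=YGYG U=WGBY R=OROR D=GWYB L=OROR
After move 4 (U): U=BWYG F=ORYG R=WBOR B=ORWB L=YGOR
After move 5 (F): F=YOGR U=BWRG R=YBGR D=OWYB L=YGOW
Query: B face = ORWB

Answer: O R W B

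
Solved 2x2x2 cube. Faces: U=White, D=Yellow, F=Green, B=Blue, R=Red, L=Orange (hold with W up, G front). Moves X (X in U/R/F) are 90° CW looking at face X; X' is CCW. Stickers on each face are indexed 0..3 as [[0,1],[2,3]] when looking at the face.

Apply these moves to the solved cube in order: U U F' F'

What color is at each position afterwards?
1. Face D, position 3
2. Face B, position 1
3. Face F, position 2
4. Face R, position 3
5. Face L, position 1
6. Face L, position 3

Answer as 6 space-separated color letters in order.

After move 1 (U): U=WWWW F=RRGG R=BBRR B=OOBB L=GGOO
After move 2 (U): U=WWWW F=BBGG R=OORR B=GGBB L=RROO
After move 3 (F'): F=BGBG U=WWOR R=YOYR D=ROYY L=RWOW
After move 4 (F'): F=GGBB U=WWYY R=OORR D=WWYY L=RROO
Query 1: D[3] = Y
Query 2: B[1] = G
Query 3: F[2] = B
Query 4: R[3] = R
Query 5: L[1] = R
Query 6: L[3] = O

Answer: Y G B R R O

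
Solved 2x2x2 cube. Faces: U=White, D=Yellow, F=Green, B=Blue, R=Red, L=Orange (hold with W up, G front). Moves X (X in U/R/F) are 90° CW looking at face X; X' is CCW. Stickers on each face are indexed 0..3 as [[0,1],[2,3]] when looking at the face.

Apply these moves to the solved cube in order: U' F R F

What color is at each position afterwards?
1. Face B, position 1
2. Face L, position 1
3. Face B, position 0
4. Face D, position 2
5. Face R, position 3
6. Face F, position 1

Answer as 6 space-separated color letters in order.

Answer: R R B Y G G

Derivation:
After move 1 (U'): U=WWWW F=OOGG R=GGRR B=RRBB L=BBOO
After move 2 (F): F=GOGO U=WWOB R=WGWR D=RGYY L=BYOY
After move 3 (R): R=WWRG U=WOOO F=GGGY D=RBYR B=BRWB
After move 4 (F): F=GGYG U=WOYY R=OWOG D=RWYR L=BROB
Query 1: B[1] = R
Query 2: L[1] = R
Query 3: B[0] = B
Query 4: D[2] = Y
Query 5: R[3] = G
Query 6: F[1] = G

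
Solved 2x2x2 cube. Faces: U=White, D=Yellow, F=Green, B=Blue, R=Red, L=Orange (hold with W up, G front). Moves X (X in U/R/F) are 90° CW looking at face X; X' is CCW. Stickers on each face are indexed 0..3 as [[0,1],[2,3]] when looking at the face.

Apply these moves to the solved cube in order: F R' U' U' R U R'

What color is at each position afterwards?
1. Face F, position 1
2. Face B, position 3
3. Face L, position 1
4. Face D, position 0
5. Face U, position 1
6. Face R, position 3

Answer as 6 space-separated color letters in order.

After move 1 (F): F=GGGG U=WWOO R=WRWR D=RRYY L=OYOY
After move 2 (R'): R=RRWW U=WBOB F=GWGO D=RGYG B=YBRB
After move 3 (U'): U=BBWO F=OYGO R=GWWW B=RRRB L=YBOY
After move 4 (U'): U=BOBW F=YBGO R=OYWW B=GWRB L=RROY
After move 5 (R): R=WOWY U=BBBO F=YGGG D=RRYG B=WWOB
After move 6 (U): U=BBOB F=WOGG R=WWWY B=RROB L=YGOY
After move 7 (R'): R=WYWW U=BOOR F=WBGB D=ROYG B=GRRB
Query 1: F[1] = B
Query 2: B[3] = B
Query 3: L[1] = G
Query 4: D[0] = R
Query 5: U[1] = O
Query 6: R[3] = W

Answer: B B G R O W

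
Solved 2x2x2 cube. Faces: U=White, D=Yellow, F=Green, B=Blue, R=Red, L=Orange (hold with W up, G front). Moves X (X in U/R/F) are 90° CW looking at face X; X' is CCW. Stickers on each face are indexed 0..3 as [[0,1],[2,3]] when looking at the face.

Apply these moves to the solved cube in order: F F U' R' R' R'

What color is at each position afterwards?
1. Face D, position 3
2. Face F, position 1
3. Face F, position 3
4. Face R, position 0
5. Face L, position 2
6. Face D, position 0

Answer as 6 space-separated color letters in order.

Answer: O W Y O O W

Derivation:
After move 1 (F): F=GGGG U=WWOO R=WRWR D=RRYY L=OYOY
After move 2 (F): F=GGGG U=WWYY R=OROR D=WWYY L=OROR
After move 3 (U'): U=WYWY F=ORGG R=GGOR B=ORBB L=BBOR
After move 4 (R'): R=GRGO U=WBWO F=OYGY D=WRYG B=YRWB
After move 5 (R'): R=ROGG U=WWWY F=OBGO D=WYYY B=GRRB
After move 6 (R'): R=OGRG U=WRWG F=OWGY D=WBYO B=YRYB
Query 1: D[3] = O
Query 2: F[1] = W
Query 3: F[3] = Y
Query 4: R[0] = O
Query 5: L[2] = O
Query 6: D[0] = W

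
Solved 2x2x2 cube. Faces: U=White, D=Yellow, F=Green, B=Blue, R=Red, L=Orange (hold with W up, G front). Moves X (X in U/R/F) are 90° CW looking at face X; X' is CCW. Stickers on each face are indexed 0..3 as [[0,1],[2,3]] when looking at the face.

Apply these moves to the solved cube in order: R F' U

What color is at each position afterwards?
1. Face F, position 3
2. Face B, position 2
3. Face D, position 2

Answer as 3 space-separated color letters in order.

After move 1 (R): R=RRRR U=WGWG F=GYGY D=YBYB B=WBWB
After move 2 (F'): F=YYGG U=WGRR R=BRYR D=OOYB L=OGOW
After move 3 (U): U=RWRG F=BRGG R=WBYR B=OGWB L=YYOW
Query 1: F[3] = G
Query 2: B[2] = W
Query 3: D[2] = Y

Answer: G W Y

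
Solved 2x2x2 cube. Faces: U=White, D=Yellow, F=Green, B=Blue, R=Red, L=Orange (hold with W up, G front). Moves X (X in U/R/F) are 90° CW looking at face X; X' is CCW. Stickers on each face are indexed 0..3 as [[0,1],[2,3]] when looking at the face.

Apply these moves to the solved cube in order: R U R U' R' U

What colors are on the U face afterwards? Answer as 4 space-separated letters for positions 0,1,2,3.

After move 1 (R): R=RRRR U=WGWG F=GYGY D=YBYB B=WBWB
After move 2 (U): U=WWGG F=RRGY R=WBRR B=OOWB L=GYOO
After move 3 (R): R=RWRB U=WRGY F=RBGB D=YWYO B=GOWB
After move 4 (U'): U=RYWG F=GYGB R=RBRB B=RWWB L=GOOO
After move 5 (R'): R=BBRR U=RWWR F=GYGG D=YYYB B=OWWB
After move 6 (U): U=WRRW F=BBGG R=OWRR B=GOWB L=GYOO
Query: U face = WRRW

Answer: W R R W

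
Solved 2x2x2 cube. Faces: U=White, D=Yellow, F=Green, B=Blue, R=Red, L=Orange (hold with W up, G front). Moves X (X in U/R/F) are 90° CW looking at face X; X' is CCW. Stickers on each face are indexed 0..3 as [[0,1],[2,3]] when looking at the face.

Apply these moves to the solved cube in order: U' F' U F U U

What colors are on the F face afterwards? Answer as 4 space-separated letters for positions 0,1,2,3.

Answer: B W G G

Derivation:
After move 1 (U'): U=WWWW F=OOGG R=GGRR B=RRBB L=BBOO
After move 2 (F'): F=OGOG U=WWGR R=YGYR D=BOYY L=BWOW
After move 3 (U): U=GWRW F=YGOG R=RRYR B=BWBB L=OGOW
After move 4 (F): F=OYGG U=GWWG R=RRWR D=YRYY L=OBOO
After move 5 (U): U=WGGW F=RRGG R=BWWR B=OBBB L=OYOO
After move 6 (U): U=GWWG F=BWGG R=OBWR B=OYBB L=RROO
Query: F face = BWGG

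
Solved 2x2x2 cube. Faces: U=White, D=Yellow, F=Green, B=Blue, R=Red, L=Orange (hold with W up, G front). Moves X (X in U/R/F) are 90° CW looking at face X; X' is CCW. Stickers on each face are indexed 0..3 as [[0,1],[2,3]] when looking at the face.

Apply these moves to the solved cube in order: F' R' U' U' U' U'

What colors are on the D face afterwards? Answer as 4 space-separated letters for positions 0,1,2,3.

After move 1 (F'): F=GGGG U=WWRR R=YRYR D=OOYY L=OWOW
After move 2 (R'): R=RRYY U=WBRB F=GWGR D=OGYG B=YBOB
After move 3 (U'): U=BBWR F=OWGR R=GWYY B=RROB L=YBOW
After move 4 (U'): U=BRBW F=YBGR R=OWYY B=GWOB L=RROW
After move 5 (U'): U=RWBB F=RRGR R=YBYY B=OWOB L=GWOW
After move 6 (U'): U=WBRB F=GWGR R=RRYY B=YBOB L=OWOW
Query: D face = OGYG

Answer: O G Y G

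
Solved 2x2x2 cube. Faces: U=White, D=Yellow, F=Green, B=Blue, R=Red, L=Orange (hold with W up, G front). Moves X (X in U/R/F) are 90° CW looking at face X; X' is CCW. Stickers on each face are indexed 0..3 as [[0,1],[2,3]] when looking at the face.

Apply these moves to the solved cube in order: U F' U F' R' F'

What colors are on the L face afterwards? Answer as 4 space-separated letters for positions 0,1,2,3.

After move 1 (U): U=WWWW F=RRGG R=BBRR B=OOBB L=GGOO
After move 2 (F'): F=RGRG U=WWBR R=YBYR D=GOYY L=GWOW
After move 3 (U): U=BWRW F=YBRG R=OOYR B=GWBB L=RGOW
After move 4 (F'): F=BGYR U=BWOY R=OOGR D=GWYY L=RWOR
After move 5 (R'): R=OROG U=BBOG F=BWYY D=GGYR B=YWWB
After move 6 (F'): F=WYBY U=BBOO R=GRGG D=WRYR L=RGOO
Query: L face = RGOO

Answer: R G O O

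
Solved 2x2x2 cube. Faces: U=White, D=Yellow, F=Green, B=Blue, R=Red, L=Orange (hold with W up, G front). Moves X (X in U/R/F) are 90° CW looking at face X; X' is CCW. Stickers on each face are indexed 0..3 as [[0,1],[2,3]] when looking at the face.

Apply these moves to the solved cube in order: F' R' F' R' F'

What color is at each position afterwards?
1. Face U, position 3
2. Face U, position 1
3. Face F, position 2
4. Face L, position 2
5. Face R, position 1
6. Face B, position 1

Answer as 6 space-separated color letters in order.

After move 1 (F'): F=GGGG U=WWRR R=YRYR D=OOYY L=OWOW
After move 2 (R'): R=RRYY U=WBRB F=GWGR D=OGYG B=YBOB
After move 3 (F'): F=WRGG U=WBRY R=GROY D=WWYG L=OBOR
After move 4 (R'): R=RYGO U=WORY F=WBGY D=WRYG B=GBWB
After move 5 (F'): F=BYWG U=WORG R=RYWO D=BRYG L=OYOR
Query 1: U[3] = G
Query 2: U[1] = O
Query 3: F[2] = W
Query 4: L[2] = O
Query 5: R[1] = Y
Query 6: B[1] = B

Answer: G O W O Y B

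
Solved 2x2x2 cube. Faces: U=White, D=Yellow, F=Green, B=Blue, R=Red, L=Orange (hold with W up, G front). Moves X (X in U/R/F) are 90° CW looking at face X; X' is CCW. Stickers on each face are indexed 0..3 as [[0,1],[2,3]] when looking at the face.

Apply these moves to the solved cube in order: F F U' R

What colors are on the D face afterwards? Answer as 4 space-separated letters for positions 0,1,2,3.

After move 1 (F): F=GGGG U=WWOO R=WRWR D=RRYY L=OYOY
After move 2 (F): F=GGGG U=WWYY R=OROR D=WWYY L=OROR
After move 3 (U'): U=WYWY F=ORGG R=GGOR B=ORBB L=BBOR
After move 4 (R): R=OGRG U=WRWG F=OWGY D=WBYO B=YRYB
Query: D face = WBYO

Answer: W B Y O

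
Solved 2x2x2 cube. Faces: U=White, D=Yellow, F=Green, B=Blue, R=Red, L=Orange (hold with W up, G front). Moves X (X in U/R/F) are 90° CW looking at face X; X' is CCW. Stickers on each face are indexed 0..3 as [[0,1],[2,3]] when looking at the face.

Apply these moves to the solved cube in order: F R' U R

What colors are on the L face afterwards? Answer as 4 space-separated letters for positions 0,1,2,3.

After move 1 (F): F=GGGG U=WWOO R=WRWR D=RRYY L=OYOY
After move 2 (R'): R=RRWW U=WBOB F=GWGO D=RGYG B=YBRB
After move 3 (U): U=OWBB F=RRGO R=YBWW B=OYRB L=GWOY
After move 4 (R): R=WYWB U=ORBO F=RGGG D=RRYO B=BYWB
Query: L face = GWOY

Answer: G W O Y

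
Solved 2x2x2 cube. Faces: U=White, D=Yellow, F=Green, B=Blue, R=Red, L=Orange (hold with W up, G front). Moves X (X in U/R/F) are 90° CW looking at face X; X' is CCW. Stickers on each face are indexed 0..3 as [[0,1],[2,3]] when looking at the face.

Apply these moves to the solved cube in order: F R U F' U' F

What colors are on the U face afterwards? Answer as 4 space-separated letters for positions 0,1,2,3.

After move 1 (F): F=GGGG U=WWOO R=WRWR D=RRYY L=OYOY
After move 2 (R): R=WWRR U=WGOG F=GRGY D=RBYB B=OBWB
After move 3 (U): U=OWGG F=WWGY R=OBRR B=OYWB L=GROY
After move 4 (F'): F=WYWG U=OWOR R=BBRR D=RYYB L=GGOG
After move 5 (U'): U=WROO F=GGWG R=WYRR B=BBWB L=OYOG
After move 6 (F): F=WGGG U=WRGY R=OYOR D=RWYB L=OROY
Query: U face = WRGY

Answer: W R G Y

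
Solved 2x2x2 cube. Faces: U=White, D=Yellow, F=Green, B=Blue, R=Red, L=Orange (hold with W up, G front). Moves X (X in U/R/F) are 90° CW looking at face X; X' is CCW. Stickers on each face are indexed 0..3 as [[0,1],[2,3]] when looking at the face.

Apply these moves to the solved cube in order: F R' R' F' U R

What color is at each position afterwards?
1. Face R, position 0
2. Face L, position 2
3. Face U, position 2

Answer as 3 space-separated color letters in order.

After move 1 (F): F=GGGG U=WWOO R=WRWR D=RRYY L=OYOY
After move 2 (R'): R=RRWW U=WBOB F=GWGO D=RGYG B=YBRB
After move 3 (R'): R=RWRW U=WROY F=GBGB D=RWYO B=GBGB
After move 4 (F'): F=BBGG U=WRRR R=WWRW D=YYYO L=OYOO
After move 5 (U): U=RWRR F=WWGG R=GBRW B=OYGB L=BBOO
After move 6 (R): R=RGWB U=RWRG F=WYGO D=YGYO B=RYWB
Query 1: R[0] = R
Query 2: L[2] = O
Query 3: U[2] = R

Answer: R O R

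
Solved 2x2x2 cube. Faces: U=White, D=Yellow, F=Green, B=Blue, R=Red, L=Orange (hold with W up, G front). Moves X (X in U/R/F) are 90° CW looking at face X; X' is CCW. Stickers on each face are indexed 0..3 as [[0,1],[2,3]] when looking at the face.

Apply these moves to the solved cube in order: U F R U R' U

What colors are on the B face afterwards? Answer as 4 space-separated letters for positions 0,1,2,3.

After move 1 (U): U=WWWW F=RRGG R=BBRR B=OOBB L=GGOO
After move 2 (F): F=GRGR U=WWOG R=WBWR D=RBYY L=GYOY
After move 3 (R): R=WWRB U=WROR F=GBGY D=RBYO B=GOWB
After move 4 (U): U=OWRR F=WWGY R=GORB B=GYWB L=GBOY
After move 5 (R'): R=OBGR U=OWRG F=WWGR D=RWYY B=OYBB
After move 6 (U): U=ROGW F=OBGR R=OYGR B=GBBB L=WWOY
Query: B face = GBBB

Answer: G B B B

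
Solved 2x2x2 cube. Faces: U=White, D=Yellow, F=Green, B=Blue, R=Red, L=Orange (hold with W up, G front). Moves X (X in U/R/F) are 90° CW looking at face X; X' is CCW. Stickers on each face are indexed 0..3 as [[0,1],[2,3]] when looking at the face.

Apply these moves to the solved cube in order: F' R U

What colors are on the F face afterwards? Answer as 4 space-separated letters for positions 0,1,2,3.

Answer: Y Y G Y

Derivation:
After move 1 (F'): F=GGGG U=WWRR R=YRYR D=OOYY L=OWOW
After move 2 (R): R=YYRR U=WGRG F=GOGY D=OBYB B=RBWB
After move 3 (U): U=RWGG F=YYGY R=RBRR B=OWWB L=GOOW
Query: F face = YYGY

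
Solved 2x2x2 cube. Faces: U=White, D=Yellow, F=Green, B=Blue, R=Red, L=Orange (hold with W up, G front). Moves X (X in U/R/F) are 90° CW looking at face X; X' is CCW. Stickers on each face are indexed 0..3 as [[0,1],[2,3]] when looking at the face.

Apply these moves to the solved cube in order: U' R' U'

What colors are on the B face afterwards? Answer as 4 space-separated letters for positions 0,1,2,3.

After move 1 (U'): U=WWWW F=OOGG R=GGRR B=RRBB L=BBOO
After move 2 (R'): R=GRGR U=WBWR F=OWGW D=YOYG B=YRYB
After move 3 (U'): U=BRWW F=BBGW R=OWGR B=GRYB L=YROO
Query: B face = GRYB

Answer: G R Y B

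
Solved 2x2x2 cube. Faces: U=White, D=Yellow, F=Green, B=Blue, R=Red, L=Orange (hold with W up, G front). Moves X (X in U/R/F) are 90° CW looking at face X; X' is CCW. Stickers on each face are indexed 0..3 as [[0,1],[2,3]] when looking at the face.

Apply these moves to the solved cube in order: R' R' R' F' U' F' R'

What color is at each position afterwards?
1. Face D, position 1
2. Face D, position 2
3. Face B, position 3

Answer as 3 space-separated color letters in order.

After move 1 (R'): R=RRRR U=WBWB F=GWGW D=YGYG B=YBYB
After move 2 (R'): R=RRRR U=WYWY F=GBGB D=YWYW B=GBGB
After move 3 (R'): R=RRRR U=WGWG F=GYGY D=YBYB B=WBWB
After move 4 (F'): F=YYGG U=WGRR R=BRYR D=OOYB L=OGOW
After move 5 (U'): U=GRWR F=OGGG R=YYYR B=BRWB L=WBOW
After move 6 (F'): F=GGOG U=GRYY R=OYOR D=BWYB L=WROW
After move 7 (R'): R=YROO U=GWYB F=GROY D=BGYG B=BRWB
Query 1: D[1] = G
Query 2: D[2] = Y
Query 3: B[3] = B

Answer: G Y B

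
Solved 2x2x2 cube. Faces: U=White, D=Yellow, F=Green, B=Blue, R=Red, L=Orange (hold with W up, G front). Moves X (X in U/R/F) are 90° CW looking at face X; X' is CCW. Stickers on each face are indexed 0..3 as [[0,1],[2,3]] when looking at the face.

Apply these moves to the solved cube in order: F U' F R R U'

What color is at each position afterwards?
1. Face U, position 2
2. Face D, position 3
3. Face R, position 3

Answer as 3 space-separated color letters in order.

After move 1 (F): F=GGGG U=WWOO R=WRWR D=RRYY L=OYOY
After move 2 (U'): U=WOWO F=OYGG R=GGWR B=WRBB L=BBOY
After move 3 (F): F=GOGY U=WOYB R=WGOR D=WGYY L=BROR
After move 4 (R): R=OWRG U=WOYY F=GGGY D=WBYW B=BROB
After move 5 (R): R=ROGW U=WGYY F=GBGW D=WOYB B=YROB
After move 6 (U'): U=GYWY F=BRGW R=GBGW B=ROOB L=YROR
Query 1: U[2] = W
Query 2: D[3] = B
Query 3: R[3] = W

Answer: W B W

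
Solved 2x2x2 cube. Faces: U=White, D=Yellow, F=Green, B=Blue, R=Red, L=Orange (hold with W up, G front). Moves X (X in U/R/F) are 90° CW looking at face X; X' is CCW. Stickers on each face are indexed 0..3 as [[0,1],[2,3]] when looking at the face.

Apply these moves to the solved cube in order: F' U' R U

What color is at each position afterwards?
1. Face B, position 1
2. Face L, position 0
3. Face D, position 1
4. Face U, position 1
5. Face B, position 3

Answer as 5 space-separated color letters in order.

Answer: B O B W B

Derivation:
After move 1 (F'): F=GGGG U=WWRR R=YRYR D=OOYY L=OWOW
After move 2 (U'): U=WRWR F=OWGG R=GGYR B=YRBB L=BBOW
After move 3 (R): R=YGRG U=WWWG F=OOGY D=OBYY B=RRRB
After move 4 (U): U=WWGW F=YGGY R=RRRG B=BBRB L=OOOW
Query 1: B[1] = B
Query 2: L[0] = O
Query 3: D[1] = B
Query 4: U[1] = W
Query 5: B[3] = B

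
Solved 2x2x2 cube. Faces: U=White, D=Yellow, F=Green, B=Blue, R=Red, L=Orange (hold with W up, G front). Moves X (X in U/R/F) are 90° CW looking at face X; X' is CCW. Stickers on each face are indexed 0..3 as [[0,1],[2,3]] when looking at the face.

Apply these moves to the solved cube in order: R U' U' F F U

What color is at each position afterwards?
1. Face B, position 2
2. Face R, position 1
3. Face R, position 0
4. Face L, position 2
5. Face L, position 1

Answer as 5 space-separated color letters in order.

Answer: W Y G O G

Derivation:
After move 1 (R): R=RRRR U=WGWG F=GYGY D=YBYB B=WBWB
After move 2 (U'): U=GGWW F=OOGY R=GYRR B=RRWB L=WBOO
After move 3 (U'): U=GWGW F=WBGY R=OORR B=GYWB L=RROO
After move 4 (F): F=GWYB U=GWOR R=GOWR D=ROYB L=RYOB
After move 5 (F): F=YGBW U=GWBY R=OORR D=WGYB L=RROO
After move 6 (U): U=BGYW F=OOBW R=GYRR B=RRWB L=YGOO
Query 1: B[2] = W
Query 2: R[1] = Y
Query 3: R[0] = G
Query 4: L[2] = O
Query 5: L[1] = G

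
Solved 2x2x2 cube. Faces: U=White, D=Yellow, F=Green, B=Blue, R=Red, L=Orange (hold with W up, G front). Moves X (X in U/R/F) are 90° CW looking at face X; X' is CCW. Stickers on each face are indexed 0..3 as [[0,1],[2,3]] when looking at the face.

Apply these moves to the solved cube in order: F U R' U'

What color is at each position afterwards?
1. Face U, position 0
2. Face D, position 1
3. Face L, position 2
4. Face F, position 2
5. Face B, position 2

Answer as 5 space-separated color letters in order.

After move 1 (F): F=GGGG U=WWOO R=WRWR D=RRYY L=OYOY
After move 2 (U): U=OWOW F=WRGG R=BBWR B=OYBB L=GGOY
After move 3 (R'): R=BRBW U=OBOO F=WWGW D=RRYG B=YYRB
After move 4 (U'): U=BOOO F=GGGW R=WWBW B=BRRB L=YYOY
Query 1: U[0] = B
Query 2: D[1] = R
Query 3: L[2] = O
Query 4: F[2] = G
Query 5: B[2] = R

Answer: B R O G R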